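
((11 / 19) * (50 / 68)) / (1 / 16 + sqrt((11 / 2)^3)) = -2200 / 13756893 + 96800 * sqrt(22) / 13756893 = 0.03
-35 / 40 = -7 / 8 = -0.88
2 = 2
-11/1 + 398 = 387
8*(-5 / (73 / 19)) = -760 / 73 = -10.41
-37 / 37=-1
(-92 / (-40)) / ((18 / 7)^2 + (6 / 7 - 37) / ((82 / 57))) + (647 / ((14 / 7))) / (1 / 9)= 2911.38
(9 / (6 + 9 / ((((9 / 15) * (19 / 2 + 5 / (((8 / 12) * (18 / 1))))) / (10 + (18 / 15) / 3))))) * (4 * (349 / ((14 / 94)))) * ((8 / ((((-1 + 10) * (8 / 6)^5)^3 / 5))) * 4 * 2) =82329363495 / 3615490048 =22.77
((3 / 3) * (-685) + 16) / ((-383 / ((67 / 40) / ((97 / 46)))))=1030929 / 743020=1.39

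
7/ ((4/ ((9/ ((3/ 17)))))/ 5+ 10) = 0.70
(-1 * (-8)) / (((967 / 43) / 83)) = 28552 / 967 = 29.53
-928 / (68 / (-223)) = 51736 / 17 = 3043.29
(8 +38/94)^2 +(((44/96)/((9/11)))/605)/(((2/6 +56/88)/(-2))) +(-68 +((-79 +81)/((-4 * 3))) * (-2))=37699861/12723840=2.96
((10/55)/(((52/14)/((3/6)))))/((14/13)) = 1/44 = 0.02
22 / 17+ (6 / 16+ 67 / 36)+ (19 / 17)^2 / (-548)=10057111 / 2850696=3.53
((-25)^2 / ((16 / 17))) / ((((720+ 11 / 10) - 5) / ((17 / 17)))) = 53125 / 57288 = 0.93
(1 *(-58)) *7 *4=-1624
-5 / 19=-0.26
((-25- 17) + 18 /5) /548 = -0.07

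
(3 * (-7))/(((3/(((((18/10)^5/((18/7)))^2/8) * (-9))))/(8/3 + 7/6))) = 1018786745907/625000000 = 1630.06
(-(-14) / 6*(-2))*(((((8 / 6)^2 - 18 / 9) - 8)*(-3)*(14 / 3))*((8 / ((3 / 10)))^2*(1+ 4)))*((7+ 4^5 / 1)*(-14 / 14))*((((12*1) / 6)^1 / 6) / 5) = 95703193600 / 729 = 131280100.96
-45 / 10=-9 / 2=-4.50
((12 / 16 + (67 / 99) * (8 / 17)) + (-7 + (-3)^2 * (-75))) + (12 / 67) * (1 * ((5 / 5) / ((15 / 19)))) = -1535138753 / 2255220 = -680.70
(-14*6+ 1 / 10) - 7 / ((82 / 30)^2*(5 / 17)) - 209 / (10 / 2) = -2166567 / 16810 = -128.89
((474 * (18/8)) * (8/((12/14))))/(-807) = -3318/269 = -12.33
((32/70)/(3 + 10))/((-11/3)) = -48/5005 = -0.01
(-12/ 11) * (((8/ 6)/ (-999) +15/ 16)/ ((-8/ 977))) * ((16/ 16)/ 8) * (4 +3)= 27909959/ 255744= 109.13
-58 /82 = -29 /41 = -0.71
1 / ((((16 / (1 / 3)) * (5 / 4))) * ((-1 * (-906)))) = 0.00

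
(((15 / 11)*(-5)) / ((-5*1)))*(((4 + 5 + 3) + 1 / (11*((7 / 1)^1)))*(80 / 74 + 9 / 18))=43875 / 1694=25.90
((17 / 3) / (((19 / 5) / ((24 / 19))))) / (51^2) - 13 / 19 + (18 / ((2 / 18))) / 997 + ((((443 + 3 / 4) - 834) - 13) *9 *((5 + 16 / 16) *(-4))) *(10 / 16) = 54438.23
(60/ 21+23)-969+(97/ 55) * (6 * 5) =-68548/ 77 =-890.23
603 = 603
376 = 376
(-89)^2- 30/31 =245521/31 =7920.03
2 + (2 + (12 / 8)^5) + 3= 467 / 32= 14.59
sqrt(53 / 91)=sqrt(4823) / 91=0.76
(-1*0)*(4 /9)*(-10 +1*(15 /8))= 0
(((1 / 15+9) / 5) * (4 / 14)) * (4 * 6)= 2176 / 175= 12.43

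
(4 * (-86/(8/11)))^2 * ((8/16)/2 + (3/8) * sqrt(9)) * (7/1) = 17227133/8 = 2153391.62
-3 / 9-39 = -118 / 3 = -39.33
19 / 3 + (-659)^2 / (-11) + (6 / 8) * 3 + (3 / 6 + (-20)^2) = -5157373 / 132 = -39071.01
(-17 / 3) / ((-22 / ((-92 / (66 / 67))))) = -26197 / 1089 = -24.06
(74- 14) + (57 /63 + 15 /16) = 20779 /336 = 61.84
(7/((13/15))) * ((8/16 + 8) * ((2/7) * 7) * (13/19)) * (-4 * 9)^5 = -5680638113.68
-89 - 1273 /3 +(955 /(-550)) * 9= -174557 /330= -528.96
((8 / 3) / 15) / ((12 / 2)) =4 / 135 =0.03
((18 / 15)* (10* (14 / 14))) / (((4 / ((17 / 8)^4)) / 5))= 305.86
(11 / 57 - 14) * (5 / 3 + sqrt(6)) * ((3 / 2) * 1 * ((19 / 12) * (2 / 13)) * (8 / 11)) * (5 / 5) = -1574 * sqrt(6) / 429 - 7870 / 1287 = -15.10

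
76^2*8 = 46208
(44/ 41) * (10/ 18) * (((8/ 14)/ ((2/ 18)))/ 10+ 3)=44/ 21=2.10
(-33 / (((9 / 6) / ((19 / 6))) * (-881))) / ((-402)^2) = 209 / 427119372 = 0.00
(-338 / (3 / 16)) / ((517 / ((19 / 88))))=-12844 / 17061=-0.75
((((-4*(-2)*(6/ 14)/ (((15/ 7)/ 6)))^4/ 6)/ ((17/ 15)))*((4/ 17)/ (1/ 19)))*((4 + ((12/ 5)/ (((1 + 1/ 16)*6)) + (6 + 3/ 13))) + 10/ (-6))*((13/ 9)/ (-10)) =-110714290176/ 15353125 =-7211.19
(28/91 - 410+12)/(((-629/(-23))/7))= -101.79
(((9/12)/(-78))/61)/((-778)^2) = -1/3839921696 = -0.00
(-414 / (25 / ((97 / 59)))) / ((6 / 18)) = -120474 / 1475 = -81.68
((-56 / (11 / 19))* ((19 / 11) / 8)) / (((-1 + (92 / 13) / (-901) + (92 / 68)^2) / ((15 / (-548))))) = 7547681505 / 10860985168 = 0.69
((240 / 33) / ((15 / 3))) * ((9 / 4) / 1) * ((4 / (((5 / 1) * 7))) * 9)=1296 / 385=3.37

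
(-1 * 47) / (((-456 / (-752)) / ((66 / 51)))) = -100.31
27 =27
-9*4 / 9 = -4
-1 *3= -3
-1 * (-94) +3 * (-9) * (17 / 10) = 481 / 10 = 48.10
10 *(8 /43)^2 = 640 /1849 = 0.35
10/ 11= 0.91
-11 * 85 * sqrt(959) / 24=-935 * sqrt(959) / 24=-1206.45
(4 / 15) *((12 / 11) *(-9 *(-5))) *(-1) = -13.09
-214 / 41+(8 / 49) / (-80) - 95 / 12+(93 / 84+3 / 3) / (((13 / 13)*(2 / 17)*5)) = -2303779 / 241080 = -9.56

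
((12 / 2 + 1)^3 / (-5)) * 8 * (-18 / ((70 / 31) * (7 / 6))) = 93744 / 25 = 3749.76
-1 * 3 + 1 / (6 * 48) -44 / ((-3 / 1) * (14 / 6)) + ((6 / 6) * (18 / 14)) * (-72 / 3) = -55577 / 2016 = -27.57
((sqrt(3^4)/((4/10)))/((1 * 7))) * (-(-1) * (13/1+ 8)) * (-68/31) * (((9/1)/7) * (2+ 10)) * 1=-495720/217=-2284.42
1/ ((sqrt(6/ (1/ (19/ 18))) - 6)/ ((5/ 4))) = -45/ 178 - 5 * sqrt(57)/ 356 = -0.36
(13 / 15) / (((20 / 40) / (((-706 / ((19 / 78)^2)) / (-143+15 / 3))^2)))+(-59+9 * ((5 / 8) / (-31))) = 1096452480312631 / 85485363160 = 12826.20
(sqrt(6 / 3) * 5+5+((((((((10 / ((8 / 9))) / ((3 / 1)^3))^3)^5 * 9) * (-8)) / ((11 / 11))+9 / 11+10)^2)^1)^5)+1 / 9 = 5 * sqrt(2)+114623668560461924218277942144366891239581919871292832104884866995724680605269872083972888633331303476381109086009967309712715780734642326470633887572546746376565345 / 5221421996577141608281475653024939801870043904166201282489157941690317660865982726568533512944411770432086943443337958404496990137339078862430003607371776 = 21952577032.18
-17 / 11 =-1.55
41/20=2.05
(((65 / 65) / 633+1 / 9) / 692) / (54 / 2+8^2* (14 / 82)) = 4387 / 1021718970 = 0.00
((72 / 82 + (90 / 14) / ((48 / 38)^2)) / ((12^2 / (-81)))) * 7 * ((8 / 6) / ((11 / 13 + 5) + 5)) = -2.38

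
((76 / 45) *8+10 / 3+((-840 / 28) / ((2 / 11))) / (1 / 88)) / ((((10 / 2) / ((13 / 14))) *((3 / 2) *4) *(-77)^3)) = 4242173 / 4314236850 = 0.00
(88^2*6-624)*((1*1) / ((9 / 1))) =15280 / 3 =5093.33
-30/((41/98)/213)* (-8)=122189.27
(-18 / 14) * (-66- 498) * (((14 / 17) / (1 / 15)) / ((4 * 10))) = 3807 / 17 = 223.94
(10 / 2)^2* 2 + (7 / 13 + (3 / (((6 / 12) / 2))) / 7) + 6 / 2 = 5028 / 91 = 55.25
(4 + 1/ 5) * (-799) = -16779/ 5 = -3355.80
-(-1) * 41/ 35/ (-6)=-41/ 210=-0.20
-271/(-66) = 271/66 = 4.11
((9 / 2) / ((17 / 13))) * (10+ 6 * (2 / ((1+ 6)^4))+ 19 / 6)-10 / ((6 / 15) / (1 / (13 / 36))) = -50737443 / 2122484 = -23.90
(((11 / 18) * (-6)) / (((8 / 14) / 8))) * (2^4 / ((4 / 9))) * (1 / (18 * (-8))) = 77 / 6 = 12.83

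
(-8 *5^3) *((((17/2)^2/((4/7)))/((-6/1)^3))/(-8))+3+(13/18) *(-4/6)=-244171/3456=-70.65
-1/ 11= -0.09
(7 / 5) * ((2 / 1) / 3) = 14 / 15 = 0.93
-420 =-420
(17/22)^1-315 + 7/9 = -62063/198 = -313.45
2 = 2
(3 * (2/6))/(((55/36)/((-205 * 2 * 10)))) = -2683.64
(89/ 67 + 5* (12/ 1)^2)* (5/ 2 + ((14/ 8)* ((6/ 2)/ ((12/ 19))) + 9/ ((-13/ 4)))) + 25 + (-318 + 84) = 77941793/ 13936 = 5592.84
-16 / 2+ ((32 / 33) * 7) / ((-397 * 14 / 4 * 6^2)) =-943288 / 117909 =-8.00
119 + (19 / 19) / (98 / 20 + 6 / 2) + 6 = 9885 / 79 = 125.13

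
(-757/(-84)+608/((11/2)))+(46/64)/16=14145601/118272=119.60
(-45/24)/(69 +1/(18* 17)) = -0.03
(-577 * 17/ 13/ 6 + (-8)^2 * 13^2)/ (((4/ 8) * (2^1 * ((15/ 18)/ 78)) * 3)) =1667678/ 5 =333535.60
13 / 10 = 1.30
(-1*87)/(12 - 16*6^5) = 29/41468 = 0.00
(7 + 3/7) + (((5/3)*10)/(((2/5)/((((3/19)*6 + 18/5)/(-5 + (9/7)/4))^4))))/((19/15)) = 187771870148023900/5104476719217253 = 36.79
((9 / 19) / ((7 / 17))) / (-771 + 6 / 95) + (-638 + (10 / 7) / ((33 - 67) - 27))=-6650995623 / 10424351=-638.02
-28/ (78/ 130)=-140/ 3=-46.67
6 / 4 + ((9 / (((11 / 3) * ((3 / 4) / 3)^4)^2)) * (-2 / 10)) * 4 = -42465513 / 1210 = -35095.47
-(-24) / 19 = 24 / 19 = 1.26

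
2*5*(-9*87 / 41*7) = -54810 / 41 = -1336.83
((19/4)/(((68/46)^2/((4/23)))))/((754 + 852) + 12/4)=0.00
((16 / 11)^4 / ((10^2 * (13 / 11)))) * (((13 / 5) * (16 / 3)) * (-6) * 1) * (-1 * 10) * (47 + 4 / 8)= 9961472 / 6655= 1496.84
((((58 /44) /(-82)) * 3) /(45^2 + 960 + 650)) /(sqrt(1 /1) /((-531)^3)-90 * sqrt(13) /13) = -169334780121 /1190674612627392492205145980 + 17552092078327331223 * sqrt(13) /119067461262739249220514598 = 0.00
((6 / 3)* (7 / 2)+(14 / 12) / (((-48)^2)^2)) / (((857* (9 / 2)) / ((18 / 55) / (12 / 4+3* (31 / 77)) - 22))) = -439887214067 / 11054829404160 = -0.04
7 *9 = 63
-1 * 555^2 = -308025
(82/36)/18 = 41/324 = 0.13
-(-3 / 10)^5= 243 / 100000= 0.00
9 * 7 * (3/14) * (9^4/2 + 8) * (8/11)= 355158/11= 32287.09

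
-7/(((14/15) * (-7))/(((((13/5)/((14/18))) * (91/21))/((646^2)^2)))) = 1521/17066959097888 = 0.00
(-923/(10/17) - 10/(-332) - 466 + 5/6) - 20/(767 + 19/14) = -54487580693/26784930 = -2034.26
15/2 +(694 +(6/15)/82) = 287617/410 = 701.50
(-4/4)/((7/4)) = -4/7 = -0.57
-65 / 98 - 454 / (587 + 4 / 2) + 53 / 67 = -2486793 / 3867374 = -0.64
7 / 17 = 0.41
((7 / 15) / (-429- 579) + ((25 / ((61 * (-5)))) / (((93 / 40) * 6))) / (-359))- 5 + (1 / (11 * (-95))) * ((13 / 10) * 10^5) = -39657763014421 / 306468621360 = -129.40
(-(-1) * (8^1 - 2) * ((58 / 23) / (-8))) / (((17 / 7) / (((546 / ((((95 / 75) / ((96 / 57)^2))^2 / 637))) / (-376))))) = 3123286445260800 / 864562155137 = 3612.56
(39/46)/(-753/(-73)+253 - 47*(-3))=0.00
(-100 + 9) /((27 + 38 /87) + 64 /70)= -277095 /86329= -3.21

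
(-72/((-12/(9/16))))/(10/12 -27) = -81/628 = -0.13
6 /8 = 3 /4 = 0.75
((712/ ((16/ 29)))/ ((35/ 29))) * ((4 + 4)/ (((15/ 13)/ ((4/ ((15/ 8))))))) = 15815.71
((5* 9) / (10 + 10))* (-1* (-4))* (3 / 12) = 9 / 4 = 2.25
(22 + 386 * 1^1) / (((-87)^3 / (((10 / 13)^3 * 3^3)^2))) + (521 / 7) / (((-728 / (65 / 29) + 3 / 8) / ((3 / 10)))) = -1736674395470652 / 10693661979594139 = -0.16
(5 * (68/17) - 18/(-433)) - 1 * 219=-86149/433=-198.96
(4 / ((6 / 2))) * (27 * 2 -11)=172 / 3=57.33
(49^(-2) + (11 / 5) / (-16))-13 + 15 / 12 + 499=93564649 / 192080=487.11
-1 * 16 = -16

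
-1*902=-902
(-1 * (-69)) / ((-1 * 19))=-69 / 19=-3.63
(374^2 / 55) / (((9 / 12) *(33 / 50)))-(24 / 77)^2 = 274151776 / 53361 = 5137.68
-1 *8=-8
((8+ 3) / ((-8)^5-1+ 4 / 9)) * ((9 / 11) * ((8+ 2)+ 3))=-1053 / 294917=-0.00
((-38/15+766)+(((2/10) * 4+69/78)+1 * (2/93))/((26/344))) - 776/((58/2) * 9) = 1070749066/1367379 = 783.07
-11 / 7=-1.57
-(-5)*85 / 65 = 85 / 13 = 6.54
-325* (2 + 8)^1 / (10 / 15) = -4875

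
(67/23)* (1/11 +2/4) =871/506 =1.72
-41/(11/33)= -123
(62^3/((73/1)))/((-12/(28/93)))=-53816/657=-81.91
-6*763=-4578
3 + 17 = 20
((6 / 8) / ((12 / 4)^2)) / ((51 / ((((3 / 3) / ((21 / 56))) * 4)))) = 8 / 459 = 0.02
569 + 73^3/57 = 421450/57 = 7393.86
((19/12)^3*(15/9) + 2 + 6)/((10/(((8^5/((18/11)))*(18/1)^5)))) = 276514394112/5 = 55302878822.40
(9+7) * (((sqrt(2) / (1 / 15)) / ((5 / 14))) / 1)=950.35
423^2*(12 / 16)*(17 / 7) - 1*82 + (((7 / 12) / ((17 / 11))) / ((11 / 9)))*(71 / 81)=1046874644 / 3213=325824.66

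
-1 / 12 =-0.08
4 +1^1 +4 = 9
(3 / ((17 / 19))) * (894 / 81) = 5662 / 153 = 37.01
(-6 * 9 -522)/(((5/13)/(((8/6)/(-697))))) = 9984/3485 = 2.86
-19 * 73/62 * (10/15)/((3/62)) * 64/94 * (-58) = 5148544/423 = 12171.50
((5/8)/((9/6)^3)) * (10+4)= 2.59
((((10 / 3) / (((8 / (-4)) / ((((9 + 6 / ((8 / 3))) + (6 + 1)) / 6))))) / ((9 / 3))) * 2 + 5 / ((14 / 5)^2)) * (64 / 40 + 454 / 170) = -175571 / 14994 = -11.71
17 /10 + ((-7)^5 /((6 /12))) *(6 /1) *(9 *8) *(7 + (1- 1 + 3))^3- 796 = -145212487943 /10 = -14521248794.30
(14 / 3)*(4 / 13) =56 / 39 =1.44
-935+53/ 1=-882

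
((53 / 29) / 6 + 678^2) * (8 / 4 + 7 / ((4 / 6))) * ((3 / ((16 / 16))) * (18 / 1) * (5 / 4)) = 89983202625 / 232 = 387858632.00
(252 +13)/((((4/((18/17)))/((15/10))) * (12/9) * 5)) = 4293/272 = 15.78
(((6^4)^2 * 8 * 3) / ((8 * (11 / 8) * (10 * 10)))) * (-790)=-1592275968 / 55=-28950472.15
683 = 683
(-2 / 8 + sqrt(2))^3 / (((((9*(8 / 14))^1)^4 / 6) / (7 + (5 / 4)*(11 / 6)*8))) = -4425043 / 13436928 + 1596665*sqrt(2) / 3359232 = 0.34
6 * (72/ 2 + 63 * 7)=2862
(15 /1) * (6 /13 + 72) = 14130 /13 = 1086.92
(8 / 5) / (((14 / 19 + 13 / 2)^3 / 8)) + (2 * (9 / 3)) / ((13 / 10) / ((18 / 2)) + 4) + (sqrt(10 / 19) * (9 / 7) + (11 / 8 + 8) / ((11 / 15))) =9 * sqrt(190) / 133 + 4426459313197 / 310289375000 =15.20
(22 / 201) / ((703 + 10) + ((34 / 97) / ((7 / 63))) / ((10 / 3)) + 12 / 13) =69355 / 452978826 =0.00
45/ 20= 9/ 4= 2.25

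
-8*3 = -24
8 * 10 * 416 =33280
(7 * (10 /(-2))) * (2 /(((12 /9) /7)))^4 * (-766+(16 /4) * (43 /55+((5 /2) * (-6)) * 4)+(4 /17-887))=2405278190637 /2992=803903138.58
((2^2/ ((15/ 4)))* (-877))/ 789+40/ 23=150664/ 272205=0.55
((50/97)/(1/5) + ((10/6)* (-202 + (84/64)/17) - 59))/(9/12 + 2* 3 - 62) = 31103623/4373148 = 7.11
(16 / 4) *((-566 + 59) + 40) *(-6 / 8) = 1401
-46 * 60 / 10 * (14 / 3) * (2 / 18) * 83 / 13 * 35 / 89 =-3741640 / 10413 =-359.32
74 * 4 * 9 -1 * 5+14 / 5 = 13309 / 5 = 2661.80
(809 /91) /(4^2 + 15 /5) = 809 /1729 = 0.47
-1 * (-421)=421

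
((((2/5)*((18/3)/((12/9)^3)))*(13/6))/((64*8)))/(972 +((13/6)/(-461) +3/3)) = 0.00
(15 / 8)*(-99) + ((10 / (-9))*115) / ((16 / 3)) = -2515 / 12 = -209.58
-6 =-6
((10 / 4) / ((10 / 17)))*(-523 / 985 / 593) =-8891 / 2336420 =-0.00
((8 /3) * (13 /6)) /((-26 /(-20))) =4.44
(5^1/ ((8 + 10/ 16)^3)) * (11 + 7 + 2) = 51200/ 328509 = 0.16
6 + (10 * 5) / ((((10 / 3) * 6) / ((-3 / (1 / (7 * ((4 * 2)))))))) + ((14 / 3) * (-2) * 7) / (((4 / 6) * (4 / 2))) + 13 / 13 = -462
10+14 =24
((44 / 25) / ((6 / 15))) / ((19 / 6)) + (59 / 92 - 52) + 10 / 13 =-49.20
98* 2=196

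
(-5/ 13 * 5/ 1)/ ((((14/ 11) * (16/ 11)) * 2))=-3025/ 5824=-0.52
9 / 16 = 0.56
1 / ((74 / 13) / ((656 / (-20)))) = -1066 / 185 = -5.76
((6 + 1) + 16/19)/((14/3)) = 447/266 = 1.68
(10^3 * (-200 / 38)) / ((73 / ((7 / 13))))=-700000 / 18031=-38.82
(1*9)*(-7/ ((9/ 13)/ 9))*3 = -2457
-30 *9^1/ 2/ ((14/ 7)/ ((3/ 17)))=-405/ 34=-11.91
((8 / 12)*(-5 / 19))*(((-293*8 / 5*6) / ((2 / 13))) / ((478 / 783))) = 23859576 / 4541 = 5254.26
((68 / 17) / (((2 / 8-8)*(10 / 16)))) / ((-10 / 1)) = 64 / 775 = 0.08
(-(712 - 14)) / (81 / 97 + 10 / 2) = -33853 / 283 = -119.62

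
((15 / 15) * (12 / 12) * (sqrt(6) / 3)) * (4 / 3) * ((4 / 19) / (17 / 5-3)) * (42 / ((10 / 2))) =112 * sqrt(6) / 57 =4.81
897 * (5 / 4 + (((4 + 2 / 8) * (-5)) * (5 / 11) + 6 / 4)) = -68172 / 11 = -6197.45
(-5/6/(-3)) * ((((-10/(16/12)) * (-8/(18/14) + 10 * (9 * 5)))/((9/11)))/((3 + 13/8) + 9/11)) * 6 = -48327400/38799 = -1245.58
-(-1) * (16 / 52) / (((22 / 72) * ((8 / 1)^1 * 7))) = 18 / 1001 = 0.02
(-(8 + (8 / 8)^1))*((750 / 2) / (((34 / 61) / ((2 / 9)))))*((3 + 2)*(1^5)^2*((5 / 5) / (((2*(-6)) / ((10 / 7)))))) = 190625 / 238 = 800.95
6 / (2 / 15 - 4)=-45 / 29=-1.55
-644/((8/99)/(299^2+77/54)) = -712492633.42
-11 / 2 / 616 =-0.01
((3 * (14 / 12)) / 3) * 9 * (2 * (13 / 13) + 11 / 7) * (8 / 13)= 300 / 13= 23.08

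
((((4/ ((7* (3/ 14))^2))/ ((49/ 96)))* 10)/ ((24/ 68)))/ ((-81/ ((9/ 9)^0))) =-1.22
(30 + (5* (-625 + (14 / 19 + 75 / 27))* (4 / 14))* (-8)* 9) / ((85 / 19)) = 243026 / 17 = 14295.65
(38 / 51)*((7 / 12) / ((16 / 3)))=133 / 1632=0.08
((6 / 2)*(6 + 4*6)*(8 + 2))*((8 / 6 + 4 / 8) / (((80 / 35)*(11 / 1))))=65.62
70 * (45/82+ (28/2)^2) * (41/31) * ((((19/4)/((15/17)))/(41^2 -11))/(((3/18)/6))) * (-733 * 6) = -240398222589/25885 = -9287163.32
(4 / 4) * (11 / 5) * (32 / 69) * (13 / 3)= 4576 / 1035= 4.42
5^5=3125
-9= -9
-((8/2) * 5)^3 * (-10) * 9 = 720000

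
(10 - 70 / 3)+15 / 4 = -115 / 12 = -9.58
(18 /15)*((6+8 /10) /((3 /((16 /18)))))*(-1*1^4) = -544 /225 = -2.42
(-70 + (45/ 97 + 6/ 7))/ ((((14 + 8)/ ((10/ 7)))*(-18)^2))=-233165/ 16939692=-0.01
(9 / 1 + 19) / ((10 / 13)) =182 / 5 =36.40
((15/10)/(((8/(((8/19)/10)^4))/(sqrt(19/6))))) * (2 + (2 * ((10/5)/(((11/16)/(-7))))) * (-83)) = 297648 * sqrt(114)/895956875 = 0.00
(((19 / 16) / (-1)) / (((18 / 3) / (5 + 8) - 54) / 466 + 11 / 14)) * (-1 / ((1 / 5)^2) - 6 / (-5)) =47939983 / 1137880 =42.13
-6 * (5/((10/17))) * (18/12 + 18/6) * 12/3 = -918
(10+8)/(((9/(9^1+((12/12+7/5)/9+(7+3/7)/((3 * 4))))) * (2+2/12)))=4152/455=9.13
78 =78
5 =5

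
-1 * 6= -6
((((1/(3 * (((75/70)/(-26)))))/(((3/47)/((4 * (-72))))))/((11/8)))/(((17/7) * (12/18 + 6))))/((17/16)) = 122630144/79475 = 1543.00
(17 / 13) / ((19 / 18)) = 306 / 247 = 1.24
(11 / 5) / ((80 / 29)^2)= 9251 / 32000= 0.29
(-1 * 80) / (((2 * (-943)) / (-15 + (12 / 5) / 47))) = -28104 / 44321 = -0.63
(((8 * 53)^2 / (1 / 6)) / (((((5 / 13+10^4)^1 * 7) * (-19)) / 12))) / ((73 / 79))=-10.53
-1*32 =-32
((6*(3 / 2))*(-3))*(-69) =1863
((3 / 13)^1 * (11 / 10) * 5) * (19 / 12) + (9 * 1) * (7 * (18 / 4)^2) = 132887 / 104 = 1277.76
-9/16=-0.56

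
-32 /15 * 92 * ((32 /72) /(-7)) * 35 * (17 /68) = 109.04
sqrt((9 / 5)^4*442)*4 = 324*sqrt(442) / 25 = 272.47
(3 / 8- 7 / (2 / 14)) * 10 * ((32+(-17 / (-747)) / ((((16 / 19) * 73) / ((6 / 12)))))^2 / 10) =-1212945989117586221 / 24359976640512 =-49792.58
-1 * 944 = -944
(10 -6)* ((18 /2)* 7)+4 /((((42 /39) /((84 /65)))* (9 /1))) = 3788 /15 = 252.53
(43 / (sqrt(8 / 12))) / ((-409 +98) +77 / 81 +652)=3483 * sqrt(6) / 55396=0.15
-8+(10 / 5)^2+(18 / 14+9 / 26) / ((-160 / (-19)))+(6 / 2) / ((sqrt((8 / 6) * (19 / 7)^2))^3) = -110837 / 29120+3087 * sqrt(3) / 54872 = -3.71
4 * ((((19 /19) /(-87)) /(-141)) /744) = 1 /2281662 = 0.00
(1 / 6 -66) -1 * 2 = -407 / 6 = -67.83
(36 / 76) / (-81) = -1 / 171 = -0.01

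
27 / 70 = 0.39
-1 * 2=-2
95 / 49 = 1.94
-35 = -35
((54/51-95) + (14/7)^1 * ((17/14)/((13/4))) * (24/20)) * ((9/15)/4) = -2159097/154700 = -13.96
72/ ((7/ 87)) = 6264/ 7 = 894.86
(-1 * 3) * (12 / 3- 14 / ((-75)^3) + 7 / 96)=-54984823 / 4500000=-12.22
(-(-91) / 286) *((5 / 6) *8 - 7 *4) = -224 / 33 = -6.79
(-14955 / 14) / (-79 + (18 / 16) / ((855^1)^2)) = 4858879500 / 359339393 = 13.52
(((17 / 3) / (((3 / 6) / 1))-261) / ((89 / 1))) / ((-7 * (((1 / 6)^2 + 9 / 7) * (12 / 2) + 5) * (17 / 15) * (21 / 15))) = 16050 / 818533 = 0.02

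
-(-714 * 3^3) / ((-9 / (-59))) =126378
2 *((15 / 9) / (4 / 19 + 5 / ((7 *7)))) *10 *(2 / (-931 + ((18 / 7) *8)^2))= -9123800 / 21722859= -0.42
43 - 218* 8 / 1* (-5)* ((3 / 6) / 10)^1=479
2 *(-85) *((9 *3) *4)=-18360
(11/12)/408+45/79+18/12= 801365/386784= 2.07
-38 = -38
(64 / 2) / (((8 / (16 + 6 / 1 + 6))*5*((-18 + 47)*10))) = 56 / 725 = 0.08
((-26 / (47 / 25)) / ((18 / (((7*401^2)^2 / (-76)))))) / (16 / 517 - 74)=-4529493248455175 / 26157528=-173162129.41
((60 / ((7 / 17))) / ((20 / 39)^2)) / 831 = 0.67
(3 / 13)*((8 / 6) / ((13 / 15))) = 60 / 169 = 0.36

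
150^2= 22500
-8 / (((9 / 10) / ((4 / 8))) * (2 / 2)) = -40 / 9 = -4.44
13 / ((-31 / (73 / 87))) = -949 / 2697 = -0.35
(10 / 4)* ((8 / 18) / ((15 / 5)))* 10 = 3.70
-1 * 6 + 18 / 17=-4.94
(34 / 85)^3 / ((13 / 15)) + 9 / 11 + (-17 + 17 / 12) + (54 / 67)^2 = -2704127273 / 192578100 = -14.04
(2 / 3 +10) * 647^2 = 13395488 / 3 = 4465162.67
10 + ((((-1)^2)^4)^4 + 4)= 15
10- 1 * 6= 4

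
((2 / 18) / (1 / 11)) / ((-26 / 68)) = -374 / 117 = -3.20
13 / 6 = 2.17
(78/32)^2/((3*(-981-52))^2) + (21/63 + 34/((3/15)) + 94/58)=171.95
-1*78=-78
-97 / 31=-3.13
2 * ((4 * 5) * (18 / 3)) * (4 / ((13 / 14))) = 13440 / 13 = 1033.85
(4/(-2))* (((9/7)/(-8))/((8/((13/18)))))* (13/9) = 169/4032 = 0.04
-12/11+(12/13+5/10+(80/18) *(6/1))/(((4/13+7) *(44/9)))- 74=-621187/8360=-74.30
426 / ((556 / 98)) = 10437 / 139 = 75.09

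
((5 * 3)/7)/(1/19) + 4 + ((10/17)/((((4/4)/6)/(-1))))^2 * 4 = 191257/2023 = 94.54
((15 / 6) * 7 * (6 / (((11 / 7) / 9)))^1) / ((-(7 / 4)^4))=-34560 / 539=-64.12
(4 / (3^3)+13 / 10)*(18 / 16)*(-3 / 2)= -391 / 160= -2.44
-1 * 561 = -561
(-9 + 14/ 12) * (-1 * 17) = 133.17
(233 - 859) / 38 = -313 / 19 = -16.47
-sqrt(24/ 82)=-2 * sqrt(123)/ 41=-0.54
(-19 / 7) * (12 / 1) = -228 / 7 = -32.57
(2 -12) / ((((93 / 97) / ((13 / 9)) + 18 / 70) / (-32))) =3530800 / 10161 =347.49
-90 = -90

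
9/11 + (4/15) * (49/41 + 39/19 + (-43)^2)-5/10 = 42352361/85690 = 494.25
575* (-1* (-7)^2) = -28175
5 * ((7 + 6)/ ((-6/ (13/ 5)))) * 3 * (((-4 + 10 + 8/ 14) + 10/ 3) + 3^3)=-130975/ 42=-3118.45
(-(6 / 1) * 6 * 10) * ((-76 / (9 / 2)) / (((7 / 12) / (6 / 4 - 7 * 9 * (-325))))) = 1493965440 / 7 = 213423634.29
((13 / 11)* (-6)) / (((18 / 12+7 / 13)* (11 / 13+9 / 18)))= -52728 / 20405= -2.58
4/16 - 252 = -1007/4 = -251.75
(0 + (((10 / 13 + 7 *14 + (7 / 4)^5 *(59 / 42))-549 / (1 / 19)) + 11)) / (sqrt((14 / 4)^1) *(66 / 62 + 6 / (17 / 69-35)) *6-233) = 38980361176524075 *sqrt(14) / 76660393520260096 + 264772253635185913001 / 5979510694580287488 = 46.18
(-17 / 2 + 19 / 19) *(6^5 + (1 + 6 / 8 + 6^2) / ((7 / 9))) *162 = -266190705 / 28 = -9506810.89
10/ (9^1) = 10/ 9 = 1.11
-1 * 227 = -227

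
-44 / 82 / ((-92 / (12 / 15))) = 22 / 4715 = 0.00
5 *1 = 5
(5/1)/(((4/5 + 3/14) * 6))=175/213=0.82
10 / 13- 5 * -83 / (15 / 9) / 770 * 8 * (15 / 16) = 12791 / 4004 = 3.19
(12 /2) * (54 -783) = -4374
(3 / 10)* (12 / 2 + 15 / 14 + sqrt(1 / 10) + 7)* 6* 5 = 129.49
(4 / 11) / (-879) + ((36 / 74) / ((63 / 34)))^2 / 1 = 44441132 / 648606189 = 0.07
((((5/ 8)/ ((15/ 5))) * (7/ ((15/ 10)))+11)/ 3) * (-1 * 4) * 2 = -862/ 27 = -31.93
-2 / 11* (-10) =20 / 11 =1.82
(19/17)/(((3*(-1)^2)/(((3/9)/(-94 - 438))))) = -1/4284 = -0.00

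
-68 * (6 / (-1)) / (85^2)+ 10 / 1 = 4274 / 425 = 10.06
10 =10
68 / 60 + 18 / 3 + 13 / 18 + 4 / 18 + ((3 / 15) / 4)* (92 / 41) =30221 / 3690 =8.19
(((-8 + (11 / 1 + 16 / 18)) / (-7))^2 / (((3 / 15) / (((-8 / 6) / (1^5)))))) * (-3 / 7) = 500 / 567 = 0.88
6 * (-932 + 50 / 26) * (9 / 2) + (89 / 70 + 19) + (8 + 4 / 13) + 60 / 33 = -25081.68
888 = 888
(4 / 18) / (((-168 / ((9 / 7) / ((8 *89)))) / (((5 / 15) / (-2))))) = 1 / 2511936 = 0.00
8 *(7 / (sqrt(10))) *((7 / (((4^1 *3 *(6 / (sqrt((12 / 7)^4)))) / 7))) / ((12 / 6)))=28 *sqrt(10) / 5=17.71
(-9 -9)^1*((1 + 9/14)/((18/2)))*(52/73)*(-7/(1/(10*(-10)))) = -119600/73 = -1638.36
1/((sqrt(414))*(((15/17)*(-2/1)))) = -17*sqrt(46)/4140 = -0.03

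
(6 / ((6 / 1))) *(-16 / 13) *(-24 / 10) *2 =384 / 65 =5.91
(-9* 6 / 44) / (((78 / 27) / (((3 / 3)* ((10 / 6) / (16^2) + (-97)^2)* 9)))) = -5267839293 / 146432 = -35974.65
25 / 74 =0.34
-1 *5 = -5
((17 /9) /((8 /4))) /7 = 17 /126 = 0.13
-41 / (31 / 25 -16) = 25 / 9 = 2.78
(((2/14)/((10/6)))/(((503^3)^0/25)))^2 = 225/49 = 4.59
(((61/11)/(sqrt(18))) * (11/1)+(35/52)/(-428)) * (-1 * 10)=175/11128-305 * sqrt(2)/3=-143.76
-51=-51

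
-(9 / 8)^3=-729 / 512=-1.42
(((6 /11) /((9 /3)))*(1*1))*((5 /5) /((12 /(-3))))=-1 /22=-0.05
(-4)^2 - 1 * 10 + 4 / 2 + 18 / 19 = 170 / 19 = 8.95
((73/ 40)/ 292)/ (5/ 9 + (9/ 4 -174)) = -9/ 246520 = -0.00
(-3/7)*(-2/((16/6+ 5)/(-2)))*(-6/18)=0.07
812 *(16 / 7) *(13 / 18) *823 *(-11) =-109215392 / 9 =-12135043.56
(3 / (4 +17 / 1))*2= 0.29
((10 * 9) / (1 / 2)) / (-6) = -30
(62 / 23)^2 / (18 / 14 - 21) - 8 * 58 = -464.37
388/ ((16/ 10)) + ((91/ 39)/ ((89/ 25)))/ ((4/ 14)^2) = 267565/ 1068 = 250.53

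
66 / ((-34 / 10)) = -330 / 17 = -19.41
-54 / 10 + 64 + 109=838 / 5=167.60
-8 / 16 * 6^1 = -3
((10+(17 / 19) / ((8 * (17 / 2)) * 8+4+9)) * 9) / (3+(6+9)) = 105847 / 21166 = 5.00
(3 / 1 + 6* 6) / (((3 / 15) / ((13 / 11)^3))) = 428415 / 1331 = 321.87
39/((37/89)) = 3471/37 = 93.81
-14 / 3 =-4.67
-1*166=-166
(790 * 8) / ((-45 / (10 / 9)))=-12640 / 81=-156.05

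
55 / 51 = 1.08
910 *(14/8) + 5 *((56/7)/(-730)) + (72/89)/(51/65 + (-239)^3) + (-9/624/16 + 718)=11082525299098591259/4796707403860736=2310.44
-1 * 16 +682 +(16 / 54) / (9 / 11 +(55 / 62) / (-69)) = 227280106 / 341073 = 666.37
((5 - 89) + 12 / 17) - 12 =-1620 / 17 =-95.29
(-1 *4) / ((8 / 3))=-1.50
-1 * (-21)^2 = -441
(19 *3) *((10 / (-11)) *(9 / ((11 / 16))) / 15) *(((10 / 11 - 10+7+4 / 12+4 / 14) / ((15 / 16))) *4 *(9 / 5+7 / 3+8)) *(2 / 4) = 34398208 / 19965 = 1722.93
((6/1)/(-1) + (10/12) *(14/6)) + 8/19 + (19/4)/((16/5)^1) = -23531/10944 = -2.15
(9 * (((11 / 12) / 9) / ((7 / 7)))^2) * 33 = 1331 / 432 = 3.08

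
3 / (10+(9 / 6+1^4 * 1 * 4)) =6 / 31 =0.19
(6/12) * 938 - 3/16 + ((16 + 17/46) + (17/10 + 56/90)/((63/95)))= 101966813/208656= 488.68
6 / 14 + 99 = 696 / 7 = 99.43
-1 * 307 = -307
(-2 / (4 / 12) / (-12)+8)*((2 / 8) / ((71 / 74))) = 629 / 284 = 2.21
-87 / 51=-29 / 17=-1.71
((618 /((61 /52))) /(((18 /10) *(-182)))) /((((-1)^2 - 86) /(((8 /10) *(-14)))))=-3296 /15555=-0.21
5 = 5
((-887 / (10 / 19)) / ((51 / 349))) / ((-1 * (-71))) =-162.43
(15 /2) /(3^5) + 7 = 1139 /162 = 7.03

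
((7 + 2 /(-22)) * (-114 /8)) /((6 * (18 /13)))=-4693 /396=-11.85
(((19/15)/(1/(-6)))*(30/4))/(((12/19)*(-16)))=361/64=5.64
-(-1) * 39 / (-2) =-39 / 2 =-19.50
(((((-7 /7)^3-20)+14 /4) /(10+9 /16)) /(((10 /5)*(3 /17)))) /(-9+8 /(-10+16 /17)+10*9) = -0.06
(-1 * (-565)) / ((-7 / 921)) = -74337.86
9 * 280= 2520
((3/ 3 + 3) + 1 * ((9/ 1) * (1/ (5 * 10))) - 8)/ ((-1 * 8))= 191/ 400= 0.48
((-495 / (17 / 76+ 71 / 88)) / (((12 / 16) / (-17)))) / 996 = 1563320 / 143009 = 10.93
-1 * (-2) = 2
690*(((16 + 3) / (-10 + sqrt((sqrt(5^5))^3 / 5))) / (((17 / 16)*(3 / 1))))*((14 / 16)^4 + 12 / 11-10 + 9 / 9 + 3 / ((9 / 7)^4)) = -4188382192296875*5^(3 / 4) / 102241412431488-167535287691875*sqrt(5) / 51120706215744-6701411507675*5^(1 / 4) / 25560353107872-268056460307 / 12780176553936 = -144.72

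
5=5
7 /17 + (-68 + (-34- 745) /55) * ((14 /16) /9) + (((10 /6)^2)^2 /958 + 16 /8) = -5.57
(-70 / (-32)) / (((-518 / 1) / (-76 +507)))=-2155 / 1184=-1.82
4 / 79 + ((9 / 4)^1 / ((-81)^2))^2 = 34012303 / 671741424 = 0.05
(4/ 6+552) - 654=-304/ 3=-101.33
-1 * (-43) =43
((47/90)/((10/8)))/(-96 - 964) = -47/119250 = -0.00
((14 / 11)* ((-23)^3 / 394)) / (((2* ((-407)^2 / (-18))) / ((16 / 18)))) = 681352 / 358961383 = 0.00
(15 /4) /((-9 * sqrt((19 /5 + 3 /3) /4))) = -5 * sqrt(30) /72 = -0.38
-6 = -6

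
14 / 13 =1.08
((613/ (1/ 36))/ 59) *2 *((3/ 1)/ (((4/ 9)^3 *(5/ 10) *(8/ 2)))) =12065679/ 944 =12781.44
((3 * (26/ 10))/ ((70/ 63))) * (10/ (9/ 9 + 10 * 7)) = 351/ 355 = 0.99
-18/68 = -9/34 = -0.26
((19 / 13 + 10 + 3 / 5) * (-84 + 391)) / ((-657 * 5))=-240688 / 213525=-1.13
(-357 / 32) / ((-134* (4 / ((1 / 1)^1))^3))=357 / 274432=0.00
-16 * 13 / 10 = -104 / 5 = -20.80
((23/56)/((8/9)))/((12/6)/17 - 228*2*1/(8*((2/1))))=-3519/216160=-0.02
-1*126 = -126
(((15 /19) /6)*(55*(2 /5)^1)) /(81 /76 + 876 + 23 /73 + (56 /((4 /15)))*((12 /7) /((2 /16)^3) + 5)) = 0.00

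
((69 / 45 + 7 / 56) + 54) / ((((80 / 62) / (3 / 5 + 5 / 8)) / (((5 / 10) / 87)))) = 10145401 / 33408000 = 0.30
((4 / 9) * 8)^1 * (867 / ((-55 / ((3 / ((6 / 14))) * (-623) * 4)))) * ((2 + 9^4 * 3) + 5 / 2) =19248661090.91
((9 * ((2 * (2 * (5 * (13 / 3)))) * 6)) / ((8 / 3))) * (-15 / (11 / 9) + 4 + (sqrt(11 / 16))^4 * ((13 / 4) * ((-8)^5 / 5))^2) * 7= 144880461854037 / 55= 2634190215527.95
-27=-27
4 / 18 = 2 / 9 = 0.22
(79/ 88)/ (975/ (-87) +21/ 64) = -18328/ 222101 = -0.08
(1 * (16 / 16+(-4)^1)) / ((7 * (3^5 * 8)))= -0.00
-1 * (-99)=99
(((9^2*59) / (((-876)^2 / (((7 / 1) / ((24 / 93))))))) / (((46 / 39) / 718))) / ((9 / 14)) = 1254783621 / 7844288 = 159.96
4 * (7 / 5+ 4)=108 / 5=21.60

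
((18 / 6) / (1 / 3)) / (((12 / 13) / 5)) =48.75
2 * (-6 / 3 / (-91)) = 4 / 91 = 0.04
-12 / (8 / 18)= -27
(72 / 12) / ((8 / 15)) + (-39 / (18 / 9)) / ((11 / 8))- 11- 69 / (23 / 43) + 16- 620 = -32865 / 44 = -746.93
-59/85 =-0.69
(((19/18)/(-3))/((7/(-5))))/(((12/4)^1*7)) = 95/7938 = 0.01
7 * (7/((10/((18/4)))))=441/20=22.05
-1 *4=-4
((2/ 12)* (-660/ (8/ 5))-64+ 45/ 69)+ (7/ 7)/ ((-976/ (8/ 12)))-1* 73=-6906077/ 33672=-205.10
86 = 86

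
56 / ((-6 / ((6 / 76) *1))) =-14 / 19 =-0.74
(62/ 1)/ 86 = 31/ 43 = 0.72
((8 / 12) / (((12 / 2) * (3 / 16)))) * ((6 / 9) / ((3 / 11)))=352 / 243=1.45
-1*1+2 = 1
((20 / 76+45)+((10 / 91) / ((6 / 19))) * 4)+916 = 4993292 / 5187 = 962.66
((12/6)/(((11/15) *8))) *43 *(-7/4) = -4515/176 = -25.65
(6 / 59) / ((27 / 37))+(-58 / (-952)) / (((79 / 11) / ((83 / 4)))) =25190071 / 79870896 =0.32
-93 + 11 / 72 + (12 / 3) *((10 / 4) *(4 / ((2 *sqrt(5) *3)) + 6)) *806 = 3224 *sqrt(5) / 3 + 3475235 / 72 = 50670.18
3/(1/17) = 51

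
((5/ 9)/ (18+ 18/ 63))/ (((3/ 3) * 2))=35/ 2304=0.02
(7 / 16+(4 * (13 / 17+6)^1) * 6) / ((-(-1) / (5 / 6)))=221395 / 1632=135.66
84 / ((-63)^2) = 4 / 189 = 0.02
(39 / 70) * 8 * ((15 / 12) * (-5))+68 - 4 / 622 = 40.14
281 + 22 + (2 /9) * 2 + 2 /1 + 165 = 4234 /9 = 470.44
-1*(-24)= 24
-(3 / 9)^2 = -0.11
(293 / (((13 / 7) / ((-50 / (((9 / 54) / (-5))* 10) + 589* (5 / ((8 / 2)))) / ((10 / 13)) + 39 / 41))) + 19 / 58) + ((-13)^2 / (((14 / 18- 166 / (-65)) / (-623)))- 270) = 2781722500187 / 18538888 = 150047.97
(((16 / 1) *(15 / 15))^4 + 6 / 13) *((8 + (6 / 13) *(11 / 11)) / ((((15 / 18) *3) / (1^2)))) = 37486856 / 169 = 221815.72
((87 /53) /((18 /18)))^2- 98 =-267713 /2809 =-95.31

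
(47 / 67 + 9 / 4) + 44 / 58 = 28835 / 7772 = 3.71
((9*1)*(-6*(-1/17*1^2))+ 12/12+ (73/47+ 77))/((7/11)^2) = 163229/799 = 204.29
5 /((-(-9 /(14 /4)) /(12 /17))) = 70 /51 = 1.37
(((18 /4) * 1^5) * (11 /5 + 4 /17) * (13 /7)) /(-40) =-24219 /47600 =-0.51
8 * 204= 1632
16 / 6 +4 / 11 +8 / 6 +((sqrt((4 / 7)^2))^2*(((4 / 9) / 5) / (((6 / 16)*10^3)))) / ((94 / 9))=207270352 / 47499375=4.36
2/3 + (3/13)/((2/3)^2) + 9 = 1589/156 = 10.19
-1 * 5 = -5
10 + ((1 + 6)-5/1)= 12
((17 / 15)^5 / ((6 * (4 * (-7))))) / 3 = -1419857 / 382725000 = -0.00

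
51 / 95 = 0.54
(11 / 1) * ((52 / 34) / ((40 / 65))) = 1859 / 68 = 27.34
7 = 7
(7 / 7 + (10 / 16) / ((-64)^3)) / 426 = 699049 / 297795584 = 0.00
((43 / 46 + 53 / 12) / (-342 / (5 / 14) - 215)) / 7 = -1055 / 1618188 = -0.00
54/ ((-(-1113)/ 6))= 108/ 371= 0.29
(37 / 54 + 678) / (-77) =-8.81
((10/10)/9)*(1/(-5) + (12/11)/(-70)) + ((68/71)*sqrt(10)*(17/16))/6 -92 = -318863/3465 + 289*sqrt(10)/1704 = -91.49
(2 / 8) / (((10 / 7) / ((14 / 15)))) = 49 / 300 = 0.16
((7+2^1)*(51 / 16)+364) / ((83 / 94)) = 295301 / 664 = 444.73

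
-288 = -288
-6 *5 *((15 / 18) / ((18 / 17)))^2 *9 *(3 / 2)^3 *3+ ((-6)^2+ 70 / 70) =-106007 / 64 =-1656.36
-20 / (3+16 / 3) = -12 / 5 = -2.40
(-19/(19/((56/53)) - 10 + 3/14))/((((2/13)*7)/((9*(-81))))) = 26676/17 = 1569.18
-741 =-741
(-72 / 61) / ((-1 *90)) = 4 / 305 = 0.01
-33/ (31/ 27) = -891/ 31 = -28.74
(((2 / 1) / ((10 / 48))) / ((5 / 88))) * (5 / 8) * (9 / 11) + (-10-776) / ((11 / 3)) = -7038 / 55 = -127.96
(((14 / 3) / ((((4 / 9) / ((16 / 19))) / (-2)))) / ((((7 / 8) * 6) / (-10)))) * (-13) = -8320 / 19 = -437.89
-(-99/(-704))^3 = -729/262144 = -0.00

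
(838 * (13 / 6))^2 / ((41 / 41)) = 29669809 / 9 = 3296645.44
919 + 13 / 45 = 41368 / 45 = 919.29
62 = 62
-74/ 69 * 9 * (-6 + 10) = -888/ 23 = -38.61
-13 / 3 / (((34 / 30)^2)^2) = -2.63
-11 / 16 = -0.69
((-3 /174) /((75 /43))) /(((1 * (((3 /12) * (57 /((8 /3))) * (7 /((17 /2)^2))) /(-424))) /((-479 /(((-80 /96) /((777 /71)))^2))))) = -668747.36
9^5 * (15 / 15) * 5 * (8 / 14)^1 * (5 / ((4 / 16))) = 23619600 / 7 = 3374228.57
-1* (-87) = 87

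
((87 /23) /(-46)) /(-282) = 0.00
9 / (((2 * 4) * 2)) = 9 / 16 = 0.56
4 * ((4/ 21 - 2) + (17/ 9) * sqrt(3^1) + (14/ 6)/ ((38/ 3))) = -2594/ 399 + 68 * sqrt(3)/ 9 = 6.59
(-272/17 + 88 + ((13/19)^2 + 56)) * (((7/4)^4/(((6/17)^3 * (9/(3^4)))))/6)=60785370289/1478656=41108.53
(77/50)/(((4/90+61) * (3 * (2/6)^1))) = 693/27470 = 0.03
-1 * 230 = -230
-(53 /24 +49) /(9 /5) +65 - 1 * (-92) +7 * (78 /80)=73103 /540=135.38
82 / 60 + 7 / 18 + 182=8269 / 45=183.76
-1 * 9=-9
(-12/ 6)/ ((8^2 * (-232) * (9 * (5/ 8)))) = 1/ 41760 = 0.00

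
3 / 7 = 0.43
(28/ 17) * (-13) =-21.41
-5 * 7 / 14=-5 / 2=-2.50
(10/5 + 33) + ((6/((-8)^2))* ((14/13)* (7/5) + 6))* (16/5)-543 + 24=-481.75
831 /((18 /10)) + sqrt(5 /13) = sqrt(65) /13 + 1385 /3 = 462.29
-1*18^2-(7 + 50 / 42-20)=-6556 / 21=-312.19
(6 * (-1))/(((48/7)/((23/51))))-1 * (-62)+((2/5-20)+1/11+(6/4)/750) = 23617147/561000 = 42.10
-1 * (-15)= 15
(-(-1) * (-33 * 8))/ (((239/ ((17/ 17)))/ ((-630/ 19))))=166320/ 4541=36.63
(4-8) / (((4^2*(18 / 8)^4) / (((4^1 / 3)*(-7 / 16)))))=112 / 19683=0.01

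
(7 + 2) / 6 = 3 / 2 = 1.50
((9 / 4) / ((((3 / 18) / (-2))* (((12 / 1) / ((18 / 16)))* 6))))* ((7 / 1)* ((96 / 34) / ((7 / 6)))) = -243 / 34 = -7.15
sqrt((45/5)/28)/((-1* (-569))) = 3* sqrt(7)/7966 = 0.00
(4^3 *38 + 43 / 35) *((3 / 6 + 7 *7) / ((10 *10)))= 8431137 / 7000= 1204.45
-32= -32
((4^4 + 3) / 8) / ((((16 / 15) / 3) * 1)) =11655 / 128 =91.05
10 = 10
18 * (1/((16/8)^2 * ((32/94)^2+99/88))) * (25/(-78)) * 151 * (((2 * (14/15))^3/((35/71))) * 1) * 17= -2525143031936/64142325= -39367.81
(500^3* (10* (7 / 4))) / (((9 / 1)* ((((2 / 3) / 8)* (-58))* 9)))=-4375000000 / 783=-5587484.04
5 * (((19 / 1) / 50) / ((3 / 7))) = 4.43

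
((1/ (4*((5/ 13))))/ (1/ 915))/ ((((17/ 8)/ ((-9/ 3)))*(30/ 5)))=-2379/ 17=-139.94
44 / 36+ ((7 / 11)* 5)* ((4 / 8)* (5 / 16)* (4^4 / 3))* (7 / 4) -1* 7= 6778 / 99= 68.46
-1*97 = -97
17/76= 0.22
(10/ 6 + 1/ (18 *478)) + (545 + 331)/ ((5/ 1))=7608809/ 43020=176.87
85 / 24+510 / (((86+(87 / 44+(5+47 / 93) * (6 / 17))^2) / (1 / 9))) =5364130709605 / 1308107678616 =4.10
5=5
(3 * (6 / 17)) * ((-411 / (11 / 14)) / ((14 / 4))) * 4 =-118368 / 187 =-632.98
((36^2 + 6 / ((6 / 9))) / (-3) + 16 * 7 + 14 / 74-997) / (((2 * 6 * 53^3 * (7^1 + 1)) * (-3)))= 48833 / 1586433312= 0.00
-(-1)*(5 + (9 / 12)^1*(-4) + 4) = 6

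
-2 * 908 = -1816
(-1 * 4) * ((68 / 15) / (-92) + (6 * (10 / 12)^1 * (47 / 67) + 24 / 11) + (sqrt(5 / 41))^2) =-240270484 / 10424865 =-23.05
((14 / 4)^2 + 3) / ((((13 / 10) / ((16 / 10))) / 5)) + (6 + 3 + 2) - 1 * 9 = 95.85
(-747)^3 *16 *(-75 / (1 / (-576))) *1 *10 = -2881147781376000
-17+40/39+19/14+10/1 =-2521/546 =-4.62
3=3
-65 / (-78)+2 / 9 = 19 / 18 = 1.06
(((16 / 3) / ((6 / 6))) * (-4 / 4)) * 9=-48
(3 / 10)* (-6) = -9 / 5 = -1.80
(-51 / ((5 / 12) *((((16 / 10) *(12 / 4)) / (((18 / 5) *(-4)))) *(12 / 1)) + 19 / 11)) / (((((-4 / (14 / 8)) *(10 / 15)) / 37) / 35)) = 45769185 / 64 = 715143.52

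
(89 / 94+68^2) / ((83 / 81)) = 35214345 / 7802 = 4513.50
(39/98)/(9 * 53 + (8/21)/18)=1053/1262198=0.00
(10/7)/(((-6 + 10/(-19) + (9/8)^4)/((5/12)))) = -194560/1609629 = -0.12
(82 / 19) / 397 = 82 / 7543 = 0.01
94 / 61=1.54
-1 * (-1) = 1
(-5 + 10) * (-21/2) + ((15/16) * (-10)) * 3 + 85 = 35/8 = 4.38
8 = 8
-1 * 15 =-15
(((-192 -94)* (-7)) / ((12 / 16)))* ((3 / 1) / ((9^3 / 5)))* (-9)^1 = -40040 / 81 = -494.32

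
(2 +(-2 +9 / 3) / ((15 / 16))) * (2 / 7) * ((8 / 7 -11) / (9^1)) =-2116 / 2205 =-0.96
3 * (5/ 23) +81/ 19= 2148/ 437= 4.92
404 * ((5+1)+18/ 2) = 6060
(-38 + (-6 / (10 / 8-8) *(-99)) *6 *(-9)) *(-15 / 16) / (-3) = 11785 / 8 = 1473.12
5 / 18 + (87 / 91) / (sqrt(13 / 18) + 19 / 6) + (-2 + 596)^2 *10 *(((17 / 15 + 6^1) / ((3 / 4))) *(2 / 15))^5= 5424883224163884306967 / 468778324218750 - 522 *sqrt(26) / 30485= 11572384.86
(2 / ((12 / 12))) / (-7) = -2 / 7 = -0.29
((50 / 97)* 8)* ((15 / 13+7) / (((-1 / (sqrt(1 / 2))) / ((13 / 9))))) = -21200* sqrt(2) / 873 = -34.34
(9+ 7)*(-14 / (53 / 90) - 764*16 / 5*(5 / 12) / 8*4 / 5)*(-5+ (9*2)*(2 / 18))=1598144 / 265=6030.73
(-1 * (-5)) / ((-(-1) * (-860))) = -1 / 172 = -0.01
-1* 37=-37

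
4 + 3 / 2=11 / 2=5.50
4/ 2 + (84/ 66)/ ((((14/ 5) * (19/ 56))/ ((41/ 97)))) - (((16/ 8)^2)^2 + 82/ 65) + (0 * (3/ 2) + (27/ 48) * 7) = -226815921/ 21083920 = -10.76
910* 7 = 6370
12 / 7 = 1.71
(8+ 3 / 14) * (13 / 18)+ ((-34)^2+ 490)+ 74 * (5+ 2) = 546823 / 252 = 2169.93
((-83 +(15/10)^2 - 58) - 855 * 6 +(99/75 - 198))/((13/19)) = -10384317/1300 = -7987.94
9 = 9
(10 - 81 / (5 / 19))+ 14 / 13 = -19287 / 65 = -296.72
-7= -7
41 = 41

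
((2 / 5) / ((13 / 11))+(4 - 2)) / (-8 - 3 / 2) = -16 / 65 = -0.25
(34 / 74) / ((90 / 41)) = 0.21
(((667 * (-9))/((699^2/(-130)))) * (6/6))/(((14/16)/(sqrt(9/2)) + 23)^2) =3805830924480/1259298708586801 - 96493662720 * sqrt(2)/1259298708586801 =0.00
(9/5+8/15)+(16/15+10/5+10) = 77/5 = 15.40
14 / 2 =7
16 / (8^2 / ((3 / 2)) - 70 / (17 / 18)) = -204 / 401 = -0.51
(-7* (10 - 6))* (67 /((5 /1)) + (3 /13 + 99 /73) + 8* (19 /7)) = -4876124 /4745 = -1027.63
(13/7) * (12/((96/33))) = 429/56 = 7.66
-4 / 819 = -0.00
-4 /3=-1.33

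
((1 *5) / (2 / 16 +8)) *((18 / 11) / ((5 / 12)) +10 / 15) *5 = 6064 / 429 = 14.14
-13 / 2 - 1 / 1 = -15 / 2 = -7.50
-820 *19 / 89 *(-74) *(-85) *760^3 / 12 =-10754714460800000 / 267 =-40279829441198.50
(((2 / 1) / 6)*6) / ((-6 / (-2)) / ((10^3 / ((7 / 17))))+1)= 34000 / 17021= 2.00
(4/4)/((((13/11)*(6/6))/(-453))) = -4983/13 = -383.31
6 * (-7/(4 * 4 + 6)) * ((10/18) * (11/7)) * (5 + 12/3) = -15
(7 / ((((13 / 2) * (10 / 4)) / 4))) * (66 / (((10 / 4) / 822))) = 12152448 / 325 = 37392.15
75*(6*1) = 450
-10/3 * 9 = -30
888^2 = 788544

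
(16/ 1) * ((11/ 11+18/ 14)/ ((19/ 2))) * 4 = 2048/ 133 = 15.40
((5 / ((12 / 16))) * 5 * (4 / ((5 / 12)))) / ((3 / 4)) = 1280 / 3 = 426.67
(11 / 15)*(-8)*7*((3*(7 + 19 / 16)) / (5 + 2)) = -1441 / 10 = -144.10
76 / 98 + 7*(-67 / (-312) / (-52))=593531 / 794976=0.75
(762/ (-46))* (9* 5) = -17145/ 23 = -745.43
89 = 89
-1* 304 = -304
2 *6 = 12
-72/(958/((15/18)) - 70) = -180/2699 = -0.07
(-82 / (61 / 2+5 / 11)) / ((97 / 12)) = -7216 / 22019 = -0.33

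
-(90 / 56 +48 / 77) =-687 / 308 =-2.23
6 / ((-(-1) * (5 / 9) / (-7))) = -378 / 5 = -75.60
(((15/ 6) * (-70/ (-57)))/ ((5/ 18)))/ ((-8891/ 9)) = -1890/ 168929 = -0.01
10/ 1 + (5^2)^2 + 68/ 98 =31149/ 49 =635.69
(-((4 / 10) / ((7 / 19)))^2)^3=-3010936384 / 1838265625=-1.64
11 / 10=1.10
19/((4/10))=47.50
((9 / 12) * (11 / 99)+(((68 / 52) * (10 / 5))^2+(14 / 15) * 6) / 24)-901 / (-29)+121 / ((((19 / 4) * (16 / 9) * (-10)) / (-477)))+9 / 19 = 7996707161 / 11174280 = 715.64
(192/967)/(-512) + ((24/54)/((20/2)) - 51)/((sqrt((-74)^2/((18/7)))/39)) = -29809 * sqrt(14)/2590 - 3/7736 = -43.06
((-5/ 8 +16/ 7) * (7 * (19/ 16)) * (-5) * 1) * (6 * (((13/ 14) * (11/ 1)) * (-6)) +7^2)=19710885/ 896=21998.76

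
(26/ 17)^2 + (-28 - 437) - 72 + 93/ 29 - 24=-4655260/ 8381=-555.45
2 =2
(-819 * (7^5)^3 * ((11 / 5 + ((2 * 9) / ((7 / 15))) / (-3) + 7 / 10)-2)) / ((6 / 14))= 108482255258348544.30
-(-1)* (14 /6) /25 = 7 /75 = 0.09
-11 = -11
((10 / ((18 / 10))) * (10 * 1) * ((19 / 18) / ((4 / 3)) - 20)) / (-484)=57625 / 26136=2.20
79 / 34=2.32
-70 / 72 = -35 / 36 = -0.97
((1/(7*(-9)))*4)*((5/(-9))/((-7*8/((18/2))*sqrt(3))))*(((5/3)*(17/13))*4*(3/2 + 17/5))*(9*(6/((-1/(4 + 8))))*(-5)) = -3400*sqrt(3)/13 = -453.00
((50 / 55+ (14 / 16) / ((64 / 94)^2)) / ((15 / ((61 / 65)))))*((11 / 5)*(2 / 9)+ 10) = 906994787 / 494208000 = 1.84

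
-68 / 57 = -1.19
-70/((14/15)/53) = -3975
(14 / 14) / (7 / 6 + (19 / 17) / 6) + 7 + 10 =408 / 23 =17.74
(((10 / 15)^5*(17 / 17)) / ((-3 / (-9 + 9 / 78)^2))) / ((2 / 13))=-22.52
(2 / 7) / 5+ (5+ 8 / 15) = 587 / 105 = 5.59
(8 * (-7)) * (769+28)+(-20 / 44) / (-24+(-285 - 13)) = -158086539 / 3542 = -44632.00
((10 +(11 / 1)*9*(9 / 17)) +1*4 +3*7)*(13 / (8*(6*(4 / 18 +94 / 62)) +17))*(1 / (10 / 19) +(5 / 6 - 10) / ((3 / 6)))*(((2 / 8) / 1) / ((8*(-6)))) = 8683441 / 8967360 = 0.97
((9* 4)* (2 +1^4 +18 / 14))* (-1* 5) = -5400 / 7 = -771.43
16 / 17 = 0.94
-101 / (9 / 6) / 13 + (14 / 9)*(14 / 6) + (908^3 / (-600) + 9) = -1247681.40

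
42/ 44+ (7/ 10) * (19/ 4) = 4.28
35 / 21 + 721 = 2168 / 3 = 722.67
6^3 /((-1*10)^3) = -27 /125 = -0.22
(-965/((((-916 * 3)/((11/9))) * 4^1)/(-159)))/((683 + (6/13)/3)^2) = -95078555/2600888381136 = -0.00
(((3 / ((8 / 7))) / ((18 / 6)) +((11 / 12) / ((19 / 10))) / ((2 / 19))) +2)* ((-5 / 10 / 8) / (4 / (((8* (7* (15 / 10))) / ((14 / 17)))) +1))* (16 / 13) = -3043 / 5512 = -0.55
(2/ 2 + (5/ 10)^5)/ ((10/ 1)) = 33/ 320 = 0.10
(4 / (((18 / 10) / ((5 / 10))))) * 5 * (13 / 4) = 325 / 18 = 18.06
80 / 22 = 40 / 11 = 3.64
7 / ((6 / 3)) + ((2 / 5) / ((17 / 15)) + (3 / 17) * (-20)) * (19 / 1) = -1933 / 34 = -56.85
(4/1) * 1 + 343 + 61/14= 4919/14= 351.36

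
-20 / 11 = -1.82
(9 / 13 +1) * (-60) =-1320 / 13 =-101.54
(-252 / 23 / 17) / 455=-0.00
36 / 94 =18 / 47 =0.38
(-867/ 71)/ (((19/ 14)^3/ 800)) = -1903238400/ 486989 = -3908.18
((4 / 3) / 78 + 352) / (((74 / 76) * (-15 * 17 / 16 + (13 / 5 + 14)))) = 545.71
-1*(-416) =416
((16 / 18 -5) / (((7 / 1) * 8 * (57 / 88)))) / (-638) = 37 / 208278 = 0.00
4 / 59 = 0.07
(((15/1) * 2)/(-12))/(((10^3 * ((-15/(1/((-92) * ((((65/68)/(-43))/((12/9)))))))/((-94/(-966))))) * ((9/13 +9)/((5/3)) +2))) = 34357/25395174000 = 0.00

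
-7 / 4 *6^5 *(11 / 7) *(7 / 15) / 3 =-16632 / 5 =-3326.40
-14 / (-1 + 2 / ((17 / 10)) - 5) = 119 / 41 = 2.90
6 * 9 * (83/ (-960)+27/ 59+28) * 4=14462487/ 2360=6128.17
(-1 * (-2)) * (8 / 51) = 16 / 51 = 0.31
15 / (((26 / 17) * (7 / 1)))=255 / 182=1.40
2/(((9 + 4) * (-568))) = -1/3692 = -0.00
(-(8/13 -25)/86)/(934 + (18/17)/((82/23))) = 220949/728047190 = 0.00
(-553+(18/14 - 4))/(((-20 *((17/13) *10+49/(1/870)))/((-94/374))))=-237679/1451314480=-0.00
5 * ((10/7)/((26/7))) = 25/13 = 1.92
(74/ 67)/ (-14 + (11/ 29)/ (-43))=-92278/ 1170423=-0.08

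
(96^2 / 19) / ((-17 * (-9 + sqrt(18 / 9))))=9216 * sqrt(2) / 25517 + 82944 / 25517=3.76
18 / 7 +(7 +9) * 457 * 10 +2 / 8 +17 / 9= 73124.71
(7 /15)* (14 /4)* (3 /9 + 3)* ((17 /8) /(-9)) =-833 /648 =-1.29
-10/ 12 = -5/ 6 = -0.83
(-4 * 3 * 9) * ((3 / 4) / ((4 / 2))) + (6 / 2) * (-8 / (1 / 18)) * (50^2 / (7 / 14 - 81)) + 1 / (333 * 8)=5736869549 / 428904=13375.65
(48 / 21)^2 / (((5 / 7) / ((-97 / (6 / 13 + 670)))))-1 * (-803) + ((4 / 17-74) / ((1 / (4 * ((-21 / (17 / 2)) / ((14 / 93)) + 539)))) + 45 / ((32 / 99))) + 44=-153209.11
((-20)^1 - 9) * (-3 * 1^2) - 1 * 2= 85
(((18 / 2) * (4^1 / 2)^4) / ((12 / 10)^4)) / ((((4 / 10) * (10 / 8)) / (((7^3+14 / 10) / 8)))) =35875 / 6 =5979.17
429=429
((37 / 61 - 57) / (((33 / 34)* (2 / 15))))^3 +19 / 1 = -24999539283877491 / 302111711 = -82749322.10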